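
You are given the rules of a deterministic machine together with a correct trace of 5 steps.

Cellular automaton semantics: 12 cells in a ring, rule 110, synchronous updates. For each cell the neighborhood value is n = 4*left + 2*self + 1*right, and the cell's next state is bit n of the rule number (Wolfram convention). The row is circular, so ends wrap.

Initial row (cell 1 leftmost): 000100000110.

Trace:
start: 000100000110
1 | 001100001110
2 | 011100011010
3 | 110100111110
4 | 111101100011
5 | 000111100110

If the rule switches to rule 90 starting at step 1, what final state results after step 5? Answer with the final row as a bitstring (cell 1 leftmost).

(re-executing steps 1..5 under rule 90; state before step 1: 000100000110)
1 | 001010001111
2 | 110001011001
3 | 011010011111
4 | 011001110001
5 | 011111011010

011111011010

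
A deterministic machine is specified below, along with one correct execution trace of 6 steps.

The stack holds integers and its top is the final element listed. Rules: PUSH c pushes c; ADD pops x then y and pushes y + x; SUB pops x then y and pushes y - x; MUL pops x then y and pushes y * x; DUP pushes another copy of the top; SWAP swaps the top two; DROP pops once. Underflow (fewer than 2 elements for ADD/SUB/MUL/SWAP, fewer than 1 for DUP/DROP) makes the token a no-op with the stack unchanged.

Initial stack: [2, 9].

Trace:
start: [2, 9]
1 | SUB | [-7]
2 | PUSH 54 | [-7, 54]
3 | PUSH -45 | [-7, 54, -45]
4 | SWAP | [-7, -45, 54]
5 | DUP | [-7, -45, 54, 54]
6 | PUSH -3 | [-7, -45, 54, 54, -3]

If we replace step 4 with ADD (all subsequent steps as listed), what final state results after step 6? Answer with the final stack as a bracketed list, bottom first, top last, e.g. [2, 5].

(re-executing from step 4 with the substitution; state before step 4: [-7, 54, -45])
4 | ADD | [-7, 9]
5 | DUP | [-7, 9, 9]
6 | PUSH -3 | [-7, 9, 9, -3]

[-7, 9, 9, -3]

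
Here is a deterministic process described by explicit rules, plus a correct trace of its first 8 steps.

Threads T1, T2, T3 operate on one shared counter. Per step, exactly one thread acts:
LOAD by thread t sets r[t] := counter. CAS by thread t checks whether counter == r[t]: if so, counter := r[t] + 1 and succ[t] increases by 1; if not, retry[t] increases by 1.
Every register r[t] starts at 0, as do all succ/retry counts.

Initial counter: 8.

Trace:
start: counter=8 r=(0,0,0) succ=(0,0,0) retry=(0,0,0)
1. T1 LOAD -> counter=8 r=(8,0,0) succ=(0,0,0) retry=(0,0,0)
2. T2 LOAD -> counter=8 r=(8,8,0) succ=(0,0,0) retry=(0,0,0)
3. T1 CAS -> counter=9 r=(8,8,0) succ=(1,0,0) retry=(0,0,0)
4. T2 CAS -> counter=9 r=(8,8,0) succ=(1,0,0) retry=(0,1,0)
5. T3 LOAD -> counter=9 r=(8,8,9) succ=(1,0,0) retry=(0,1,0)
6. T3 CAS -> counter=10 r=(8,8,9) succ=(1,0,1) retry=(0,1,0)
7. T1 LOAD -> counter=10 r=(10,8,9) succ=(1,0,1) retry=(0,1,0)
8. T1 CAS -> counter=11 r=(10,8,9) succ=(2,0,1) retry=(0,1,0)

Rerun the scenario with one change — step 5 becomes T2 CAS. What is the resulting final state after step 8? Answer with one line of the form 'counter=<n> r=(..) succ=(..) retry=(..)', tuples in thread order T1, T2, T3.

counter=10 r=(9,8,0) succ=(2,0,0) retry=(0,2,1)

(re-executing from step 5 with the substitution; state before step 5: counter=9 r=(8,8,0) succ=(1,0,0) retry=(0,1,0))
5. T2 CAS -> counter=9 r=(8,8,0) succ=(1,0,0) retry=(0,2,0)
6. T3 CAS -> counter=9 r=(8,8,0) succ=(1,0,0) retry=(0,2,1)
7. T1 LOAD -> counter=9 r=(9,8,0) succ=(1,0,0) retry=(0,2,1)
8. T1 CAS -> counter=10 r=(9,8,0) succ=(2,0,0) retry=(0,2,1)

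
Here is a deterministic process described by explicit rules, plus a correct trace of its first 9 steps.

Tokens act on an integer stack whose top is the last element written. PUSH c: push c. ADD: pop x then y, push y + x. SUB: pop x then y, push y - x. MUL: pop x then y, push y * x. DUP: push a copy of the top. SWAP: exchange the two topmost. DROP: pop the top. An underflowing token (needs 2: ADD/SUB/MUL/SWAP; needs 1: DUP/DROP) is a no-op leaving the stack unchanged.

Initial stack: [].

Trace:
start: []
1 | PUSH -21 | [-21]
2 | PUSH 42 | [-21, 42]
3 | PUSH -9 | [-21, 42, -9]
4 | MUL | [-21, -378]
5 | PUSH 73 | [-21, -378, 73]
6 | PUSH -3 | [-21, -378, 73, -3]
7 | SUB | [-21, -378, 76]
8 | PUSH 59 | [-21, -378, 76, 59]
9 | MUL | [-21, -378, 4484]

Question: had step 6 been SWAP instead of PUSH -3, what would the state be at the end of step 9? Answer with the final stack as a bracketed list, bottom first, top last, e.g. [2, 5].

[-21, 26609]

(re-executing from step 6 with the substitution; state before step 6: [-21, -378, 73])
6 | SWAP | [-21, 73, -378]
7 | SUB | [-21, 451]
8 | PUSH 59 | [-21, 451, 59]
9 | MUL | [-21, 26609]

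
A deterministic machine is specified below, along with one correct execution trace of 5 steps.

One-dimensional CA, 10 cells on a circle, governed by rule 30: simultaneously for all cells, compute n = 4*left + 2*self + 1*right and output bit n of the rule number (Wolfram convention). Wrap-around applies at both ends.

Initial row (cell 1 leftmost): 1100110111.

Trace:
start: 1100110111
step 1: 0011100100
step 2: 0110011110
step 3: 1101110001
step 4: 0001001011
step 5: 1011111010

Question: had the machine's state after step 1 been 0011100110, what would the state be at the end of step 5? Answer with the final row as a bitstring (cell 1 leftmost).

state after step 1 := 0011100110
step 2: 0110011101
step 3: 0101110001
step 4: 0101001011
step 5: 0101111010

0101111010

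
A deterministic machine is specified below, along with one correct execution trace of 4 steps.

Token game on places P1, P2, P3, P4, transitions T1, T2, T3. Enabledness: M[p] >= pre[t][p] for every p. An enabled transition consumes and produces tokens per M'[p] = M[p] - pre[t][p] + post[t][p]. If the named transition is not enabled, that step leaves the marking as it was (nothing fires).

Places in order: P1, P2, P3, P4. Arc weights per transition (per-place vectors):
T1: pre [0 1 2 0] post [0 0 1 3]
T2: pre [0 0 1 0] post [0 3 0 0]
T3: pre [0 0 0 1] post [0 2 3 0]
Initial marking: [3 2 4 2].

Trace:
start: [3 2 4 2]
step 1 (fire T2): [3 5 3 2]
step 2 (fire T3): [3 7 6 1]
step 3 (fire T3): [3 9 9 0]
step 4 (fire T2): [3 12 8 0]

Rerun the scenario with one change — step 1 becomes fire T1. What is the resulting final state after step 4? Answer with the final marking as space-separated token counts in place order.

3 8 8 3

(re-executing from step 1 with the substitution; state before step 1: [3 2 4 2])
step 1 (fire T1): [3 1 3 5]
step 2 (fire T3): [3 3 6 4]
step 3 (fire T3): [3 5 9 3]
step 4 (fire T2): [3 8 8 3]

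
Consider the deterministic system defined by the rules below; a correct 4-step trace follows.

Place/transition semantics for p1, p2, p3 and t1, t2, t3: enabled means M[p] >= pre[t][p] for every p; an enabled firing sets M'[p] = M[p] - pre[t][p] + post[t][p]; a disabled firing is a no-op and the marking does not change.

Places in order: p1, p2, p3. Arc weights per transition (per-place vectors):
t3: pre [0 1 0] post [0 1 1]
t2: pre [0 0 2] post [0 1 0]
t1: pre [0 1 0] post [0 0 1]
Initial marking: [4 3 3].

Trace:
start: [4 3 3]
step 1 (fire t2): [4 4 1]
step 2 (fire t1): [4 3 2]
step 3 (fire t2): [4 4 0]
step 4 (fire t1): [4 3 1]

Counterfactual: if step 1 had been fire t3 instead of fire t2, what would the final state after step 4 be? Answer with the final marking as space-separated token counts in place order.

(re-executing from step 1 with the substitution; state before step 1: [4 3 3])
step 1 (fire t3): [4 3 4]
step 2 (fire t1): [4 2 5]
step 3 (fire t2): [4 3 3]
step 4 (fire t1): [4 2 4]

4 2 4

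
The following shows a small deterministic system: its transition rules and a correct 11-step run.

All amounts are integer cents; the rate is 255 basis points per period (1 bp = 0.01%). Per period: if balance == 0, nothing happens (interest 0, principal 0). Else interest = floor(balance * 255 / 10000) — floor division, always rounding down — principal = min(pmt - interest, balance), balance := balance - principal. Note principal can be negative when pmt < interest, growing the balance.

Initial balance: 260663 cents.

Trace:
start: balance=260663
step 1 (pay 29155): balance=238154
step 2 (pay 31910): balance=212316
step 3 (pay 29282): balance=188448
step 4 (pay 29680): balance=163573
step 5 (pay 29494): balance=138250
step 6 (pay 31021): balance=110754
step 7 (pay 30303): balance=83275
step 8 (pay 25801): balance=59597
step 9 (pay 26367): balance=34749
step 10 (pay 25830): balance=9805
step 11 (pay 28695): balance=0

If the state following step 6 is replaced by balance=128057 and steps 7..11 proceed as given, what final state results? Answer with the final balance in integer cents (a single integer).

982

state after step 6 := balance=128057
step 7 (pay 30303): balance=101019
step 8 (pay 25801): balance=77793
step 9 (pay 26367): balance=53409
step 10 (pay 25830): balance=28940
step 11 (pay 28695): balance=982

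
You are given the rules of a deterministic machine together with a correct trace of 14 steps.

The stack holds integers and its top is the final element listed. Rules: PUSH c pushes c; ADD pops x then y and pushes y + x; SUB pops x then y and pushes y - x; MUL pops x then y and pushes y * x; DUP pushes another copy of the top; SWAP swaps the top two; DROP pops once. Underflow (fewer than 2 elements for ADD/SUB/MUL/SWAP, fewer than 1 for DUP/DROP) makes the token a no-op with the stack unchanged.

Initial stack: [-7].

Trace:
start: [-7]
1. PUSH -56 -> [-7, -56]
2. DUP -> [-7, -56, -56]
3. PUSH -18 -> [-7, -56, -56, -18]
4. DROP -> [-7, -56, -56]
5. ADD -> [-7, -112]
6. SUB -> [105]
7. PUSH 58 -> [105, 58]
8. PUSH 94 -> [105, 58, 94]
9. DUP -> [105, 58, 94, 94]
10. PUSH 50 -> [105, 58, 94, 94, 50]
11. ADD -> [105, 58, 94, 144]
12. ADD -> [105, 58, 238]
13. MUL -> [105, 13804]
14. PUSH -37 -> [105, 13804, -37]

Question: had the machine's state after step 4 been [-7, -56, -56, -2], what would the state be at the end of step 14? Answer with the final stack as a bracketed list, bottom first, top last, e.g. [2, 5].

state after step 4 := [-7, -56, -56, -2]
5. ADD -> [-7, -56, -58]
6. SUB -> [-7, 2]
7. PUSH 58 -> [-7, 2, 58]
8. PUSH 94 -> [-7, 2, 58, 94]
9. DUP -> [-7, 2, 58, 94, 94]
10. PUSH 50 -> [-7, 2, 58, 94, 94, 50]
11. ADD -> [-7, 2, 58, 94, 144]
12. ADD -> [-7, 2, 58, 238]
13. MUL -> [-7, 2, 13804]
14. PUSH -37 -> [-7, 2, 13804, -37]

[-7, 2, 13804, -37]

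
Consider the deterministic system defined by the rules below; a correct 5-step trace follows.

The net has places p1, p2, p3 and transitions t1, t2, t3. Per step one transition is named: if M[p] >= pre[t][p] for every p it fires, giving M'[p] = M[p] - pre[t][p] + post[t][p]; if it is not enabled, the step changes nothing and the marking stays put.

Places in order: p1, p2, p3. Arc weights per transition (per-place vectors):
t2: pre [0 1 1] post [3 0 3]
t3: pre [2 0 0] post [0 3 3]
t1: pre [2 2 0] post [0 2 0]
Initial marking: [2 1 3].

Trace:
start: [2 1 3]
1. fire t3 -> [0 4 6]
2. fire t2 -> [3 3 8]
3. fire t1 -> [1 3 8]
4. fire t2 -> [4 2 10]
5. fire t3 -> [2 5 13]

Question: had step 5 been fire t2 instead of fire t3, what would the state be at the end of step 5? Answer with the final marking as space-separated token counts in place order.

7 1 12

(re-executing from step 5 with the substitution; state before step 5: [4 2 10])
5. fire t2 -> [7 1 12]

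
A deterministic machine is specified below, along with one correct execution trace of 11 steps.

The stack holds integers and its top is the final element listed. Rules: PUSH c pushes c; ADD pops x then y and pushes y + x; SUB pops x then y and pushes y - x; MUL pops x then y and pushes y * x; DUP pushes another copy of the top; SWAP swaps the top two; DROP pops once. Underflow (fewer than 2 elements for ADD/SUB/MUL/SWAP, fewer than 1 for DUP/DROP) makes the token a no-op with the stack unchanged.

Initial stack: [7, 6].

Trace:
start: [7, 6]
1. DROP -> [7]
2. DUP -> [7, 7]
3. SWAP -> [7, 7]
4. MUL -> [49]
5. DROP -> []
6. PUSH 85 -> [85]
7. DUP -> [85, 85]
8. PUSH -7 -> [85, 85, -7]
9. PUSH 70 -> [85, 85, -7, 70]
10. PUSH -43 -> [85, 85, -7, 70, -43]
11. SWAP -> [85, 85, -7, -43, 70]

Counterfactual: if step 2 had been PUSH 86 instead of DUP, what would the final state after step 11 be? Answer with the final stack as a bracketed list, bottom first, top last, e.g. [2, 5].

(re-executing from step 2 with the substitution; state before step 2: [7])
2. PUSH 86 -> [7, 86]
3. SWAP -> [86, 7]
4. MUL -> [602]
5. DROP -> []
6. PUSH 85 -> [85]
7. DUP -> [85, 85]
8. PUSH -7 -> [85, 85, -7]
9. PUSH 70 -> [85, 85, -7, 70]
10. PUSH -43 -> [85, 85, -7, 70, -43]
11. SWAP -> [85, 85, -7, -43, 70]

[85, 85, -7, -43, 70]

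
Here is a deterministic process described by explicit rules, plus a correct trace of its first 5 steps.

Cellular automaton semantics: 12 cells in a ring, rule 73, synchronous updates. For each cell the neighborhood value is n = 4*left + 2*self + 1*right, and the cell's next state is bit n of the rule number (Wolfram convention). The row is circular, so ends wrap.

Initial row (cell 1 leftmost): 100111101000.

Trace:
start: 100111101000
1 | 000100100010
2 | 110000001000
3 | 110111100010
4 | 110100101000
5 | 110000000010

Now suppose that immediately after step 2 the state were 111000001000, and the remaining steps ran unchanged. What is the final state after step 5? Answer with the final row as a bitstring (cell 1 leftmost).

111000000011

state after step 2 := 111000001000
3 | 101011100010
4 | 000010101000
5 | 111000000011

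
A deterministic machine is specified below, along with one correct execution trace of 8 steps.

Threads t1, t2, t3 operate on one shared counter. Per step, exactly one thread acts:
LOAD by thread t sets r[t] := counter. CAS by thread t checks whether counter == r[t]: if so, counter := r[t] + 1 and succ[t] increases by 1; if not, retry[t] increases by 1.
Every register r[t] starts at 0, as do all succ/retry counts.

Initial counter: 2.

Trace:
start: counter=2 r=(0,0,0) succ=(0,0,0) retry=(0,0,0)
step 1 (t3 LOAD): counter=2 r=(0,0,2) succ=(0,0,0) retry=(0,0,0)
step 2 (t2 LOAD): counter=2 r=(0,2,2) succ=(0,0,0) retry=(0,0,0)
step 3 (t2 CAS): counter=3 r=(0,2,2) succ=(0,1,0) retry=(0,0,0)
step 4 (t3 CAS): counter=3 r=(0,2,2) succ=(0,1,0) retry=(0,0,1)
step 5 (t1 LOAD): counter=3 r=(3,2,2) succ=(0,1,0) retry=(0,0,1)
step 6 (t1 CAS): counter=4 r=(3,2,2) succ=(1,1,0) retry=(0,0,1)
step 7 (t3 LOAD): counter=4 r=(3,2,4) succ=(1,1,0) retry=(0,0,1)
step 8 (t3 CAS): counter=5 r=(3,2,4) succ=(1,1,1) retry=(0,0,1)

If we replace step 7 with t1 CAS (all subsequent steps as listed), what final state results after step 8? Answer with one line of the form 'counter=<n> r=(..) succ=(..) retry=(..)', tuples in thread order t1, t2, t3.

counter=4 r=(3,2,2) succ=(1,1,0) retry=(1,0,2)

(re-executing from step 7 with the substitution; state before step 7: counter=4 r=(3,2,2) succ=(1,1,0) retry=(0,0,1))
step 7 (t1 CAS): counter=4 r=(3,2,2) succ=(1,1,0) retry=(1,0,1)
step 8 (t3 CAS): counter=4 r=(3,2,2) succ=(1,1,0) retry=(1,0,2)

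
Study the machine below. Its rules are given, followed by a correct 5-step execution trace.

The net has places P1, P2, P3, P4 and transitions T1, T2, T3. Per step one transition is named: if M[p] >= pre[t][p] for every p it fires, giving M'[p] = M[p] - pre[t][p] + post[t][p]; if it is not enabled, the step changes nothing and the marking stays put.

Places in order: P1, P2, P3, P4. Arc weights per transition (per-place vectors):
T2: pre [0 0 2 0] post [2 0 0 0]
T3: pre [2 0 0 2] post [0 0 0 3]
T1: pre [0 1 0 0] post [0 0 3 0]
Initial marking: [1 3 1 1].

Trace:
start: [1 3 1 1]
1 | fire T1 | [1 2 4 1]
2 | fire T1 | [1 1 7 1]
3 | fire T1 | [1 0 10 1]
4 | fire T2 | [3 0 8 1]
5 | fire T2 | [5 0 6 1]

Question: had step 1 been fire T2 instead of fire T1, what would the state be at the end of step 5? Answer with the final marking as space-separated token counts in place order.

5 1 3 1

(re-executing from step 1 with the substitution; state before step 1: [1 3 1 1])
1 | fire T2 | [1 3 1 1]
2 | fire T1 | [1 2 4 1]
3 | fire T1 | [1 1 7 1]
4 | fire T2 | [3 1 5 1]
5 | fire T2 | [5 1 3 1]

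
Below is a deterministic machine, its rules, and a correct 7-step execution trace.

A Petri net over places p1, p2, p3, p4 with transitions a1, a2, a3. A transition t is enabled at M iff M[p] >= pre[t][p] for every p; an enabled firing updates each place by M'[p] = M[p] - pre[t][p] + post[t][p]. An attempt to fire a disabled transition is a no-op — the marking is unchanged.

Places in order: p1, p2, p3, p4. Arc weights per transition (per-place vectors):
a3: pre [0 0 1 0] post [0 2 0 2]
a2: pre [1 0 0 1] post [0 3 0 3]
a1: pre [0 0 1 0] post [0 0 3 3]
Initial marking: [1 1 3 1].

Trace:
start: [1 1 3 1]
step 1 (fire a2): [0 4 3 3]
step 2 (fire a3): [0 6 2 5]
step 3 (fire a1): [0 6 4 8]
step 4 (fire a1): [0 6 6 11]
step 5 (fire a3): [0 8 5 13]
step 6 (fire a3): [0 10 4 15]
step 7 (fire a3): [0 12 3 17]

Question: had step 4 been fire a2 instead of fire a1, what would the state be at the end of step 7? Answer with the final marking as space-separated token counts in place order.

0 12 1 14

(re-executing from step 4 with the substitution; state before step 4: [0 6 4 8])
step 4 (fire a2): [0 6 4 8]
step 5 (fire a3): [0 8 3 10]
step 6 (fire a3): [0 10 2 12]
step 7 (fire a3): [0 12 1 14]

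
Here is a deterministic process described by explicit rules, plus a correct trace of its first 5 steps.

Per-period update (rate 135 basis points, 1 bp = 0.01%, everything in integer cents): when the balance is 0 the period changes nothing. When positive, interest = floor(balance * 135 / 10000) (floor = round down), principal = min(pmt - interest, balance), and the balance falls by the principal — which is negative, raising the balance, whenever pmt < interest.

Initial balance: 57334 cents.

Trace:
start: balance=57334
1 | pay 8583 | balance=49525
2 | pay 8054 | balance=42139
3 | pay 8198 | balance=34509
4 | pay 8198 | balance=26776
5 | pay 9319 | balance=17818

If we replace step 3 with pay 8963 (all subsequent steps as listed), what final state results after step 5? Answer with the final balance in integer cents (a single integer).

17033

(re-executing from step 3 with the substitution; state before step 3: balance=42139)
3 | pay 8963 | balance=33744
4 | pay 8198 | balance=26001
5 | pay 9319 | balance=17033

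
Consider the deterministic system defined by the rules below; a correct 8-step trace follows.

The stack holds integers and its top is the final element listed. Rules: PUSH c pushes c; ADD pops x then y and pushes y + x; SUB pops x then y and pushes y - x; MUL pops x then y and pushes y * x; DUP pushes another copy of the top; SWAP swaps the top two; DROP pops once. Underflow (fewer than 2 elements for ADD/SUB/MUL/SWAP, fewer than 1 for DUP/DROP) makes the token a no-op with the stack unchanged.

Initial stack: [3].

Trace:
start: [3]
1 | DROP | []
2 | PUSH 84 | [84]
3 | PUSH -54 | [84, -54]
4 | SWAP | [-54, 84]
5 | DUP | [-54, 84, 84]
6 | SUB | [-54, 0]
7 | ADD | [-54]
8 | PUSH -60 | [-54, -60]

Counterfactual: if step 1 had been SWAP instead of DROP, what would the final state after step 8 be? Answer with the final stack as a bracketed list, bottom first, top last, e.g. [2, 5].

(re-executing from step 1 with the substitution; state before step 1: [3])
1 | SWAP | [3]
2 | PUSH 84 | [3, 84]
3 | PUSH -54 | [3, 84, -54]
4 | SWAP | [3, -54, 84]
5 | DUP | [3, -54, 84, 84]
6 | SUB | [3, -54, 0]
7 | ADD | [3, -54]
8 | PUSH -60 | [3, -54, -60]

[3, -54, -60]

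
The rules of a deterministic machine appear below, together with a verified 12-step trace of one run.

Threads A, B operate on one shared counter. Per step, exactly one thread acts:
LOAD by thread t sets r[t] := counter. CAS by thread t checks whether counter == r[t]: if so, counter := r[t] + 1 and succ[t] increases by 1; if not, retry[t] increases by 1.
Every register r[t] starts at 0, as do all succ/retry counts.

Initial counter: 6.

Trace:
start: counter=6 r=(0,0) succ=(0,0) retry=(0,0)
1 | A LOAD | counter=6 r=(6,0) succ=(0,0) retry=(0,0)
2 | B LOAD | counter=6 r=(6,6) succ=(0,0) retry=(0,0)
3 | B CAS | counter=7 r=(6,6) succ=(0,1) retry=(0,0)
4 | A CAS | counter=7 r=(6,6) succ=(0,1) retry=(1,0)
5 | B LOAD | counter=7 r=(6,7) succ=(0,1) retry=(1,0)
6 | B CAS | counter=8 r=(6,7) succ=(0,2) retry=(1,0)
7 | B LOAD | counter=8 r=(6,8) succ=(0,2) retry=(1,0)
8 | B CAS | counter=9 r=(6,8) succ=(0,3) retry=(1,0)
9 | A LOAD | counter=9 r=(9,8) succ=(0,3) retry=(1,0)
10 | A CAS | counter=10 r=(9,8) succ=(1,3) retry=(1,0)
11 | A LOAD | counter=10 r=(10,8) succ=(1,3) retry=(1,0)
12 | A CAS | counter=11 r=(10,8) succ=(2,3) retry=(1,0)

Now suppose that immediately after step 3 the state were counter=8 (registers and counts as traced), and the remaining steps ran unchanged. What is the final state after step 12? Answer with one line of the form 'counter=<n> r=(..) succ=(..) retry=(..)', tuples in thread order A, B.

counter=12 r=(11,9) succ=(2,3) retry=(1,0)

state after step 3 := counter=8 r=(6,6) succ=(0,1) retry=(0,0)
4 | A CAS | counter=8 r=(6,6) succ=(0,1) retry=(1,0)
5 | B LOAD | counter=8 r=(6,8) succ=(0,1) retry=(1,0)
6 | B CAS | counter=9 r=(6,8) succ=(0,2) retry=(1,0)
7 | B LOAD | counter=9 r=(6,9) succ=(0,2) retry=(1,0)
8 | B CAS | counter=10 r=(6,9) succ=(0,3) retry=(1,0)
9 | A LOAD | counter=10 r=(10,9) succ=(0,3) retry=(1,0)
10 | A CAS | counter=11 r=(10,9) succ=(1,3) retry=(1,0)
11 | A LOAD | counter=11 r=(11,9) succ=(1,3) retry=(1,0)
12 | A CAS | counter=12 r=(11,9) succ=(2,3) retry=(1,0)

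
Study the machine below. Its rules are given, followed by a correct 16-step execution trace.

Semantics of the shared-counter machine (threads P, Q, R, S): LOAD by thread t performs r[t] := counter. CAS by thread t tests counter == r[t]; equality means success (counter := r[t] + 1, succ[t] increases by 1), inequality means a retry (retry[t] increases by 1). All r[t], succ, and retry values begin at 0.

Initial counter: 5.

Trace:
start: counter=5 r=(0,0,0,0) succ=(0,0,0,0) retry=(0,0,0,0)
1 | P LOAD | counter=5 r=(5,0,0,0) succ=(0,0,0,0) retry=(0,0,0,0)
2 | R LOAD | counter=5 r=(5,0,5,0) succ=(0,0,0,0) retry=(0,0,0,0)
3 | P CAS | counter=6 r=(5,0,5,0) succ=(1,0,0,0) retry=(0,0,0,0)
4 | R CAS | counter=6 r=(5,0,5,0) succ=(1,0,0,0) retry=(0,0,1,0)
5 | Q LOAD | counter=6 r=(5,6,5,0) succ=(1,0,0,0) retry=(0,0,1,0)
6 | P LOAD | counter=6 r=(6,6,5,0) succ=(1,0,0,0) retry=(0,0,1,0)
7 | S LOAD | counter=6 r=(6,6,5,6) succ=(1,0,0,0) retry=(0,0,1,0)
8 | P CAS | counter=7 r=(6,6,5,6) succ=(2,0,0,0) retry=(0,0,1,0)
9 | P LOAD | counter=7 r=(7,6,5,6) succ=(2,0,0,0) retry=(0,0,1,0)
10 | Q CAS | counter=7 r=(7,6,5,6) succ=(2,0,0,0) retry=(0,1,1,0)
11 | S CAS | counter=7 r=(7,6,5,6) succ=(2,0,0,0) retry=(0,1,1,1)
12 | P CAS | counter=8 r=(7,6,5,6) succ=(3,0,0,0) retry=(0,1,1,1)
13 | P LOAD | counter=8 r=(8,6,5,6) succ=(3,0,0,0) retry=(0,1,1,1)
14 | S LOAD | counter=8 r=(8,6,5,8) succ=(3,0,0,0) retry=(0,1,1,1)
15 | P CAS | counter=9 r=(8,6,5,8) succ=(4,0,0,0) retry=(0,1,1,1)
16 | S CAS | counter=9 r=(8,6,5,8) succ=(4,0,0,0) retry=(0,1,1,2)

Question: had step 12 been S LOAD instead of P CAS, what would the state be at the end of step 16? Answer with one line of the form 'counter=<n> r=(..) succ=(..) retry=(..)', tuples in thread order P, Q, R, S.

(re-executing from step 12 with the substitution; state before step 12: counter=7 r=(7,6,5,6) succ=(2,0,0,0) retry=(0,1,1,1))
12 | S LOAD | counter=7 r=(7,6,5,7) succ=(2,0,0,0) retry=(0,1,1,1)
13 | P LOAD | counter=7 r=(7,6,5,7) succ=(2,0,0,0) retry=(0,1,1,1)
14 | S LOAD | counter=7 r=(7,6,5,7) succ=(2,0,0,0) retry=(0,1,1,1)
15 | P CAS | counter=8 r=(7,6,5,7) succ=(3,0,0,0) retry=(0,1,1,1)
16 | S CAS | counter=8 r=(7,6,5,7) succ=(3,0,0,0) retry=(0,1,1,2)

counter=8 r=(7,6,5,7) succ=(3,0,0,0) retry=(0,1,1,2)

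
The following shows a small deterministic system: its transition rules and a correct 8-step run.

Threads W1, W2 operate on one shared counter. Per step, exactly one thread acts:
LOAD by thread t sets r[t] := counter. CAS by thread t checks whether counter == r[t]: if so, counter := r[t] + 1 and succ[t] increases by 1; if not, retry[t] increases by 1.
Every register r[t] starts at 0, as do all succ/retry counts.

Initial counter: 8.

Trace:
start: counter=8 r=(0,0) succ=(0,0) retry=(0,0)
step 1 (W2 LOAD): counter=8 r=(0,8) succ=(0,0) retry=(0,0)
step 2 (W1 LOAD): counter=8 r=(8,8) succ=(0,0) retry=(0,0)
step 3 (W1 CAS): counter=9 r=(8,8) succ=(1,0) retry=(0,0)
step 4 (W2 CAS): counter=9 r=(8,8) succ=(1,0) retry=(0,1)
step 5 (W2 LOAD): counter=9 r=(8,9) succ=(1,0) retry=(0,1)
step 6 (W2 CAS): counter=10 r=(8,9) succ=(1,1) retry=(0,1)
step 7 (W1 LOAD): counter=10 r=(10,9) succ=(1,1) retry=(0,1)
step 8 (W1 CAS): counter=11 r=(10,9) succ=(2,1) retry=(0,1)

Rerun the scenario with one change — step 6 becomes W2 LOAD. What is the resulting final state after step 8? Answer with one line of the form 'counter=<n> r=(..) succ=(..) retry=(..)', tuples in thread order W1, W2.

counter=10 r=(9,9) succ=(2,0) retry=(0,1)

(re-executing from step 6 with the substitution; state before step 6: counter=9 r=(8,9) succ=(1,0) retry=(0,1))
step 6 (W2 LOAD): counter=9 r=(8,9) succ=(1,0) retry=(0,1)
step 7 (W1 LOAD): counter=9 r=(9,9) succ=(1,0) retry=(0,1)
step 8 (W1 CAS): counter=10 r=(9,9) succ=(2,0) retry=(0,1)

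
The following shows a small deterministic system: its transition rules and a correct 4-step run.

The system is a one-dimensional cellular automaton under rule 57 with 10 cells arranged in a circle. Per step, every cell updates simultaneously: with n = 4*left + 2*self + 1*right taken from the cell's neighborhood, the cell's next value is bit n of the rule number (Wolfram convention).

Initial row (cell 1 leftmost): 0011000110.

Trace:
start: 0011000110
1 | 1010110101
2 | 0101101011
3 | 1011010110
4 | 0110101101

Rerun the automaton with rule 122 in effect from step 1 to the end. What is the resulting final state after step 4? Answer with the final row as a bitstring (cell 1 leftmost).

(re-executing steps 1..4 under rule 122; state before step 1: 0011000110)
1 | 0111101111
2 | 1100111001
3 | 0111101111
4 | 1100111001

1100111001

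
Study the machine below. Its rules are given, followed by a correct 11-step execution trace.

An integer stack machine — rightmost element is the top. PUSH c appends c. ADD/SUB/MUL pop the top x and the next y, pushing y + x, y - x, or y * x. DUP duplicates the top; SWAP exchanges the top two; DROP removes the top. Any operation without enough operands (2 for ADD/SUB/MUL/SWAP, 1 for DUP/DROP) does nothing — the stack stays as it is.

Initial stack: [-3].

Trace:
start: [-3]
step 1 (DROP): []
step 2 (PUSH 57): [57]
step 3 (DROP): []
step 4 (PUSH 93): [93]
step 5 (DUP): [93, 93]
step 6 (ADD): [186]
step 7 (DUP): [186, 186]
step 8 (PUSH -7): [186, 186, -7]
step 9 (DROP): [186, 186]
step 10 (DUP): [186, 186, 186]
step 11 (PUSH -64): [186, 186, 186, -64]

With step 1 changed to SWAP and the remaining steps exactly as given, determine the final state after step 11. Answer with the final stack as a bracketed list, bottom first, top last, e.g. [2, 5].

[-3, 186, 186, 186, -64]

(re-executing from step 1 with the substitution; state before step 1: [-3])
step 1 (SWAP): [-3]
step 2 (PUSH 57): [-3, 57]
step 3 (DROP): [-3]
step 4 (PUSH 93): [-3, 93]
step 5 (DUP): [-3, 93, 93]
step 6 (ADD): [-3, 186]
step 7 (DUP): [-3, 186, 186]
step 8 (PUSH -7): [-3, 186, 186, -7]
step 9 (DROP): [-3, 186, 186]
step 10 (DUP): [-3, 186, 186, 186]
step 11 (PUSH -64): [-3, 186, 186, 186, -64]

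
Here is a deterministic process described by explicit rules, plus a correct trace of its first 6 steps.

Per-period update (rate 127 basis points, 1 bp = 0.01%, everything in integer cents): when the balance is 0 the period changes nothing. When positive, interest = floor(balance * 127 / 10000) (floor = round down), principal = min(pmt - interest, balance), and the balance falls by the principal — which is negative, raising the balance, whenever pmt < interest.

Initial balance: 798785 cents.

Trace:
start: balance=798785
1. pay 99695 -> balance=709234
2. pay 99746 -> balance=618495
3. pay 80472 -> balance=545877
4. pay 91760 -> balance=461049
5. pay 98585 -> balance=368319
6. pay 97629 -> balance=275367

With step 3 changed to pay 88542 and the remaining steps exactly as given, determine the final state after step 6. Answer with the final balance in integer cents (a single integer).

(re-executing from step 3 with the substitution; state before step 3: balance=618495)
3. pay 88542 -> balance=537807
4. pay 91760 -> balance=452877
5. pay 98585 -> balance=360043
6. pay 97629 -> balance=266986

266986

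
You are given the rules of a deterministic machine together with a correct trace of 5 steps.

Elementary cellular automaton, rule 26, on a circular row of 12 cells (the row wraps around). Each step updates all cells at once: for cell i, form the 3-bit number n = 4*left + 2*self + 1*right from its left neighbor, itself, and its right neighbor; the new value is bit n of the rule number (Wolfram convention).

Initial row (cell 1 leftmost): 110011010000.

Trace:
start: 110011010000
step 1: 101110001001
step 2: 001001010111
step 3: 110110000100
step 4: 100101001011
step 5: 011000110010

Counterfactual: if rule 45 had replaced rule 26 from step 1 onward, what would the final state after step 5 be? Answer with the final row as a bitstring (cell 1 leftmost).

100111011101

(re-executing steps 1..5 under rule 45; state before step 1: 110011010000)
step 1: 100010110110
step 2: 101011101101
step 3: 011110011011
step 4: 110000010110
step 5: 100111011101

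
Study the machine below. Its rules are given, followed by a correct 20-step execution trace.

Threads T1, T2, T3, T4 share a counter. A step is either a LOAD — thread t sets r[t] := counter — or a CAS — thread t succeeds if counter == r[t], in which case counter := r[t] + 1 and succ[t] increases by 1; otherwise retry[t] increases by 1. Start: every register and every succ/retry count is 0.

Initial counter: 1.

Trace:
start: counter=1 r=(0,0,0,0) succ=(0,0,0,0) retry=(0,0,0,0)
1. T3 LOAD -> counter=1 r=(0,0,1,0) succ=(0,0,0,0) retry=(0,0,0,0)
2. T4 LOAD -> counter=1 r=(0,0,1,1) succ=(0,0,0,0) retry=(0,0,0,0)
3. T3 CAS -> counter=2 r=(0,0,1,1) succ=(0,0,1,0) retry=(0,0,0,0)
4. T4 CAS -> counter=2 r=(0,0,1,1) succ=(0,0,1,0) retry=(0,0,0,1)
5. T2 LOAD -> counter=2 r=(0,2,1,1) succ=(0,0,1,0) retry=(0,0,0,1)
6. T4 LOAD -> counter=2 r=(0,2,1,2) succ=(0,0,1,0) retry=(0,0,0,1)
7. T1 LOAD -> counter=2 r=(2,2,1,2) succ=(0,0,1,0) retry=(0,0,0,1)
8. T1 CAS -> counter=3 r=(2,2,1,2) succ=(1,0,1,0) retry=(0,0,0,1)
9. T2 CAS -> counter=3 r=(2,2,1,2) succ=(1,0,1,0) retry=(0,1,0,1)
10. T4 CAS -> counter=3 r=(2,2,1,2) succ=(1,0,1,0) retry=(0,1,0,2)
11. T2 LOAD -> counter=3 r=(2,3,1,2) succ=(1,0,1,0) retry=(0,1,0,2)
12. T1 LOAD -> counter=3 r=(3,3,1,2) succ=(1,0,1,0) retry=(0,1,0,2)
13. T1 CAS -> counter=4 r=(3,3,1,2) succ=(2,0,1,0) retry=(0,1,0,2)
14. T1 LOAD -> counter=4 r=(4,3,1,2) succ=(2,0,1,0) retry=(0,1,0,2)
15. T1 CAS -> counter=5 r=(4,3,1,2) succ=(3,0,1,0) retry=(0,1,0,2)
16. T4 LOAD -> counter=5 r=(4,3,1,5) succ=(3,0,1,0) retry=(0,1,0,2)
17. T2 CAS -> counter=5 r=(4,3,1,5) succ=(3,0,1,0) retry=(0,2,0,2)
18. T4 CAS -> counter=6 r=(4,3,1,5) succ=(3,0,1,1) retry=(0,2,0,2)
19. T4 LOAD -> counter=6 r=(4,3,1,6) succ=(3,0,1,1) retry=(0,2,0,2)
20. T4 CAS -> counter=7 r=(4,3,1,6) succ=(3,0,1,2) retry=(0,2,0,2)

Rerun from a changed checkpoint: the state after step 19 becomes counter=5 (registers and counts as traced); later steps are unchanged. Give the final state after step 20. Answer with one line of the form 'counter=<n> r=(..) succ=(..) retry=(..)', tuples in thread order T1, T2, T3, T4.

state after step 19 := counter=5 r=(4,3,1,6) succ=(3,0,1,1) retry=(0,2,0,2)
20. T4 CAS -> counter=5 r=(4,3,1,6) succ=(3,0,1,1) retry=(0,2,0,3)

counter=5 r=(4,3,1,6) succ=(3,0,1,1) retry=(0,2,0,3)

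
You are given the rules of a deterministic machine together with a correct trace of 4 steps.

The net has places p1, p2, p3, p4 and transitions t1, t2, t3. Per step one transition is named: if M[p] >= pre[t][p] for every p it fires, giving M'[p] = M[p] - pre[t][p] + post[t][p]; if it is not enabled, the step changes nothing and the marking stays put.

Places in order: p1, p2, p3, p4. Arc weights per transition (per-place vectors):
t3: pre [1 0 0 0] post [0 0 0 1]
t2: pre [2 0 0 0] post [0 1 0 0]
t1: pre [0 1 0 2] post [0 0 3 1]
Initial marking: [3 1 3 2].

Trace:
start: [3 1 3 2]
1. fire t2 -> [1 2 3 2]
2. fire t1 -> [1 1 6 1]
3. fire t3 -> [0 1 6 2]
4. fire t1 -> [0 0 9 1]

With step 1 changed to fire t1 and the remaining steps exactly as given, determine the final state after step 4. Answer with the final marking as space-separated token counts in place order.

(re-executing from step 1 with the substitution; state before step 1: [3 1 3 2])
1. fire t1 -> [3 0 6 1]
2. fire t1 -> [3 0 6 1]
3. fire t3 -> [2 0 6 2]
4. fire t1 -> [2 0 6 2]

2 0 6 2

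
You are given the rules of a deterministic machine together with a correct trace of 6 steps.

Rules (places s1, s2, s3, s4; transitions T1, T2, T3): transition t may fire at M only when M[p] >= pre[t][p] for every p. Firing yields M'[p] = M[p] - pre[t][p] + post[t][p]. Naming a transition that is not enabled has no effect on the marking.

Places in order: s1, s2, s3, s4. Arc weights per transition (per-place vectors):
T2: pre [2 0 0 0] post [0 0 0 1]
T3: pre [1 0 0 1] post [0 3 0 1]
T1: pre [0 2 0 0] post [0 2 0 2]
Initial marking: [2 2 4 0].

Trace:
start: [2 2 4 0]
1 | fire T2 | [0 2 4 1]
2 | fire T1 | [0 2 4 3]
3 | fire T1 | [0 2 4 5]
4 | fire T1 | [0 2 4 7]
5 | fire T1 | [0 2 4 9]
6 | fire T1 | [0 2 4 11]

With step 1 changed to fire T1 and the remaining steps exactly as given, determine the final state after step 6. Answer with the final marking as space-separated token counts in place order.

(re-executing from step 1 with the substitution; state before step 1: [2 2 4 0])
1 | fire T1 | [2 2 4 2]
2 | fire T1 | [2 2 4 4]
3 | fire T1 | [2 2 4 6]
4 | fire T1 | [2 2 4 8]
5 | fire T1 | [2 2 4 10]
6 | fire T1 | [2 2 4 12]

2 2 4 12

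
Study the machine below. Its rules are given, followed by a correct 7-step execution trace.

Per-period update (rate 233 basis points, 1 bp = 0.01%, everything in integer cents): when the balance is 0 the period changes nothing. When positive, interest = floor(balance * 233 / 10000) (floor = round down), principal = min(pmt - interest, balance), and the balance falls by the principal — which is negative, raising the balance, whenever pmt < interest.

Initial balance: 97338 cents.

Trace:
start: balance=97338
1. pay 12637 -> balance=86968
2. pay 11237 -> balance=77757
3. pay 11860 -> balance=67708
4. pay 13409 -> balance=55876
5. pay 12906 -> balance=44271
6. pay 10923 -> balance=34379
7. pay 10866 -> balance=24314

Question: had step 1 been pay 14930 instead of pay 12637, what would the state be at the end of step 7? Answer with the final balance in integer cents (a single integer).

(re-executing from step 1 with the substitution; state before step 1: balance=97338)
1. pay 14930 -> balance=84675
2. pay 11237 -> balance=75410
3. pay 11860 -> balance=65307
4. pay 13409 -> balance=53419
5. pay 12906 -> balance=41757
6. pay 10923 -> balance=31806
7. pay 10866 -> balance=21681

21681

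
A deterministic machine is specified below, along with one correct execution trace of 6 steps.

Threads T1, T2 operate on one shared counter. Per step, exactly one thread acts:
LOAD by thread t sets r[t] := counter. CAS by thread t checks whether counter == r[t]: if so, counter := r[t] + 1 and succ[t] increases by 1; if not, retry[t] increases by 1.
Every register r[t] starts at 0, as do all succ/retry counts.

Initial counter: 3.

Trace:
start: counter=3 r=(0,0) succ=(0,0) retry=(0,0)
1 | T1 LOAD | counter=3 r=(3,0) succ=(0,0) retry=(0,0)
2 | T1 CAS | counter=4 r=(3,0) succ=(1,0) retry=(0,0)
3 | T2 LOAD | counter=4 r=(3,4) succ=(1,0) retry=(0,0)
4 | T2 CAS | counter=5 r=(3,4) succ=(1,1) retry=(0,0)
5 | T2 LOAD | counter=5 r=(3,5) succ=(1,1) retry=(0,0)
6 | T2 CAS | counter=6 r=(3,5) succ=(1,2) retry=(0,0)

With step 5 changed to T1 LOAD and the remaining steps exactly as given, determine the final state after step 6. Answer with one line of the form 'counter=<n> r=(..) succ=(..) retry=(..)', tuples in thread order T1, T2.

(re-executing from step 5 with the substitution; state before step 5: counter=5 r=(3,4) succ=(1,1) retry=(0,0))
5 | T1 LOAD | counter=5 r=(5,4) succ=(1,1) retry=(0,0)
6 | T2 CAS | counter=5 r=(5,4) succ=(1,1) retry=(0,1)

counter=5 r=(5,4) succ=(1,1) retry=(0,1)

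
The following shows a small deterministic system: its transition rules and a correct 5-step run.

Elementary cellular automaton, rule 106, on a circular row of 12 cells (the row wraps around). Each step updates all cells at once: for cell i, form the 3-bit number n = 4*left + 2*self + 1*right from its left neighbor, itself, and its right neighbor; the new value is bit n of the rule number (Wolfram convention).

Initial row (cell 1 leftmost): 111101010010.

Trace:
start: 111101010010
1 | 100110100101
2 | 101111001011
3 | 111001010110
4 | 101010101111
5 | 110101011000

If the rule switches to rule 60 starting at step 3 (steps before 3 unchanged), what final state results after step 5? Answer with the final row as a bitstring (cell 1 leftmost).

111110100101

(re-executing steps 3..5 under rule 60; state before step 3: 101111001011)
3 | 011000101110
4 | 010100111001
5 | 111110100101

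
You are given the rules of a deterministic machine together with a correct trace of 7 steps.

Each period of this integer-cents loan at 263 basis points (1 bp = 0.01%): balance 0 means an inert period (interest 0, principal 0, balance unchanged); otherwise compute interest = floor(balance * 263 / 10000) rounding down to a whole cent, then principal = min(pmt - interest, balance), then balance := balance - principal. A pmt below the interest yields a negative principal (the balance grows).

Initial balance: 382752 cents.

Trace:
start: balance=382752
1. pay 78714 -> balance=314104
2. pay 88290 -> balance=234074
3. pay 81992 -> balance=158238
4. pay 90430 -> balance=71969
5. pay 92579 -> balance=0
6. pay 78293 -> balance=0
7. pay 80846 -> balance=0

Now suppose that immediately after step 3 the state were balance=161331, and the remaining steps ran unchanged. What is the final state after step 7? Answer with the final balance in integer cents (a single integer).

state after step 3 := balance=161331
4. pay 90430 -> balance=75144
5. pay 92579 -> balance=0
6. pay 78293 -> balance=0
7. pay 80846 -> balance=0

0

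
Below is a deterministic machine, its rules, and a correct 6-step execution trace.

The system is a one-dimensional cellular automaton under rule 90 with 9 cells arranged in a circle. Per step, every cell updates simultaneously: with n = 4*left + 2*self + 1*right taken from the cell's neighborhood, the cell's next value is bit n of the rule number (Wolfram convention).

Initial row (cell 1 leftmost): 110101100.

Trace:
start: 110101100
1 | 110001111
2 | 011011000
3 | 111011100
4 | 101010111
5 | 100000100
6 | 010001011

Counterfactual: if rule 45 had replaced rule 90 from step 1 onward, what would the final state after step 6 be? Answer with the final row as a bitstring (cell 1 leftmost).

(re-executing steps 1..6 under rule 45; state before step 1: 110101100)
1 | 101111000
2 | 111000010
3 | 100011011
4 | 001010110
5 | 101111100
6 | 111000000

111000000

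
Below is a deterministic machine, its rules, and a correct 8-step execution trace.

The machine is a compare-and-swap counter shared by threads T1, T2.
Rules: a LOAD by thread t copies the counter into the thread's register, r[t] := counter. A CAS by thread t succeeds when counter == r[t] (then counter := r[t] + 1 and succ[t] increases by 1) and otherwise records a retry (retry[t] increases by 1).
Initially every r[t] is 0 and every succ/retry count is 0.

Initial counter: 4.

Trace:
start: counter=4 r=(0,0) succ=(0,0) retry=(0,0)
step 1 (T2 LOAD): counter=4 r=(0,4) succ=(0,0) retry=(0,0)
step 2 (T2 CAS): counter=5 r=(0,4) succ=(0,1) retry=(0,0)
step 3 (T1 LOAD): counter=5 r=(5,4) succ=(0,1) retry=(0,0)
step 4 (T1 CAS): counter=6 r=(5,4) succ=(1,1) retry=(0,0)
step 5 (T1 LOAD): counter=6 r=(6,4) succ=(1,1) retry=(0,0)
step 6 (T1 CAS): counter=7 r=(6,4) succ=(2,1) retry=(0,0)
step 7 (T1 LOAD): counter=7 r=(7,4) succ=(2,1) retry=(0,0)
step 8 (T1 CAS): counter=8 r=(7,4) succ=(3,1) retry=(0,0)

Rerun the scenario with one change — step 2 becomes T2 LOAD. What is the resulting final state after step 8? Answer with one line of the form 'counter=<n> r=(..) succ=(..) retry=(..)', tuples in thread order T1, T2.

(re-executing from step 2 with the substitution; state before step 2: counter=4 r=(0,4) succ=(0,0) retry=(0,0))
step 2 (T2 LOAD): counter=4 r=(0,4) succ=(0,0) retry=(0,0)
step 3 (T1 LOAD): counter=4 r=(4,4) succ=(0,0) retry=(0,0)
step 4 (T1 CAS): counter=5 r=(4,4) succ=(1,0) retry=(0,0)
step 5 (T1 LOAD): counter=5 r=(5,4) succ=(1,0) retry=(0,0)
step 6 (T1 CAS): counter=6 r=(5,4) succ=(2,0) retry=(0,0)
step 7 (T1 LOAD): counter=6 r=(6,4) succ=(2,0) retry=(0,0)
step 8 (T1 CAS): counter=7 r=(6,4) succ=(3,0) retry=(0,0)

counter=7 r=(6,4) succ=(3,0) retry=(0,0)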